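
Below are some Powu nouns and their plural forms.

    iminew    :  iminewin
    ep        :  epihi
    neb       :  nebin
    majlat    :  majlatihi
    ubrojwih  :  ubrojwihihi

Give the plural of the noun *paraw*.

The pattern is voicing of the final consonant: -ihi when the stem ends in a voiceless consonant (*ep*, *majlat*, *ubrojwih*); -in when the stem ends in a voiced consonant (*iminew*, *neb*).
*paraw* — final consonant /w/ (voiced) → -in → *parawin*.

parawin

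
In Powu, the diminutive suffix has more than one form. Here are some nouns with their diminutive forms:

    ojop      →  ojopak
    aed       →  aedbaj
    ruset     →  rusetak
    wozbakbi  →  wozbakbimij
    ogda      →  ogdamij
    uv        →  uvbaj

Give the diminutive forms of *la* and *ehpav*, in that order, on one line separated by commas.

lamij, ehpavbaj

The suffix is conditioned by the final sound: -ak when the stem ends in a voiceless consonant (*ojop*, *ruset*); -baj when the stem ends in a voiced consonant (*aed*, *uv*); -mij when the stem ends in a vowel (*wozbakbi*, *ogda*).
*la*: final sound = /a/, a vowel → -mij → *lamij*.
The final sound of *ehpav* is /v/, which is a voiced consonant, so the suffix is -baj, giving *ehpavbaj*.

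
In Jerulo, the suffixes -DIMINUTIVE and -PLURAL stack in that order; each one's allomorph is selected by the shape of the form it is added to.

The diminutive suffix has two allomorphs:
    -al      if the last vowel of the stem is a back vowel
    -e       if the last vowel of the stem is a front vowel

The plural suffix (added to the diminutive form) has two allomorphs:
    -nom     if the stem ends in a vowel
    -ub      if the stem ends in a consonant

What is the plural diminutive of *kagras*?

kagrasalub

Since the last vowel of *kagras* is /a/ (a back vowel), it takes -al, giving *kagrasal*.
The final sound of the diminutive form *kagrasal* is /l/, which is a consonant, so the plural suffix is -ub, giving *kagrasalub*.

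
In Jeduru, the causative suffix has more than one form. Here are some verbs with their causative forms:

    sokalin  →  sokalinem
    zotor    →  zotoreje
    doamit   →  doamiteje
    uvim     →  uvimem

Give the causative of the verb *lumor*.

Looking at the final consonant of each stem: -em when the stem ends in a nasal (*sokalin*, *uvim*); -eje when the stem ends in a non-nasal consonant (*zotor*, *doamit*).
*lumor* — final consonant /r/ (non-nasal) → -eje → *lumoreje*.

lumoreje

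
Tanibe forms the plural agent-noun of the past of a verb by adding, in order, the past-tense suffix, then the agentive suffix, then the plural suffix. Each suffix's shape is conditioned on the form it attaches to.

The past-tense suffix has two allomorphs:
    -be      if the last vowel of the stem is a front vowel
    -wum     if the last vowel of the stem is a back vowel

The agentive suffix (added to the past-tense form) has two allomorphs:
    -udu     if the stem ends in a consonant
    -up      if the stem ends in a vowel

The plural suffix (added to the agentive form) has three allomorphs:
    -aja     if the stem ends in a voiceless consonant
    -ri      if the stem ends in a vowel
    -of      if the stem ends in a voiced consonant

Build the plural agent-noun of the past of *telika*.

The last vowel of *telika* is /a/, which is a back vowel, so the past-tense suffix is -wum, giving *telikawum*.
Since the final sound of the past-tense form *telikawum* is /m/ (a consonant), it takes -udu, giving *telikawumudu*.
The agentive form *telikawumudu* — final sound /u/ (a vowel) → -ri → *telikawumuduri*.

telikawumuduri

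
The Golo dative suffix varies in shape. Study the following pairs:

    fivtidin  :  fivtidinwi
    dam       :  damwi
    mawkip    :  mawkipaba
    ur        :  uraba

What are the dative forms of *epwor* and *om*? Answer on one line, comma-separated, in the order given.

epworaba, omwi

Looking at the final consonant of each stem: -wi when the stem ends in a nasal (*fivtidin*, *dam*); -aba when the stem ends in a non-nasal consonant (*mawkip*, *ur*).
Since the final consonant of *epwor* is /r/ (non-nasal), it takes -aba, giving *epworaba*.
The final consonant of *om* is /m/, which is a nasal, so the suffix is -wi, giving *omwi*.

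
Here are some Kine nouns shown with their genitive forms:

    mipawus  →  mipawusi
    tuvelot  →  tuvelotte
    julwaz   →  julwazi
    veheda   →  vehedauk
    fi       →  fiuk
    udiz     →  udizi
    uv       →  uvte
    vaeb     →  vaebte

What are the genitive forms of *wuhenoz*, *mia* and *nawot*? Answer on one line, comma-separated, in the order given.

The alternation tracks the final sound of the stem — -i when the stem ends in a sibilant (*mipawus*, *julwaz*, *udiz*); -te when the stem ends in a non-sibilant consonant (*tuvelot*, *uv*, *vaeb*); -uk when the stem ends in a vowel (*veheda*, *fi*).
*wuhenoz* — final sound /z/ (a sibilant) → -i → *wuhenozi*.
The final sound of *mia* is /a/, which is a vowel, so the suffix is -uk, giving *miauk*.
Since the final sound of *nawot* is /t/ (a non-sibilant consonant), it takes -te, giving *nawotte*.

wuhenozi, miauk, nawotte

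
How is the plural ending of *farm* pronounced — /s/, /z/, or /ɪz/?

The stem *farm* ends in a voiced non-sibilant sound.
The plural suffix surfaces as /ɪz/ after sibilants, /s/ after other voiceless consonants, and /z/ after other voiced sounds.
So the plural -s on *farm* is pronounced /z/.

/z/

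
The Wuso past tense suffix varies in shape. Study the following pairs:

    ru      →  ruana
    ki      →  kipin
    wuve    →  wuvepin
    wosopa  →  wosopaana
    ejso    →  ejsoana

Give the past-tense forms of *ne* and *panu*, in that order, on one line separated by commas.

nepin, panuana

Looking at the last vowel of each stem: -pin when the last vowel of the stem is a front vowel (*ki*, *wuve*); -ana when the last vowel of the stem is a back vowel (*ru*, *wosopa*, *ejso*).
*ne*: last vowel = /e/, a front vowel → -pin → *nepin*.
*panu* — last vowel /u/ (a back vowel) → -ana → *panuana*.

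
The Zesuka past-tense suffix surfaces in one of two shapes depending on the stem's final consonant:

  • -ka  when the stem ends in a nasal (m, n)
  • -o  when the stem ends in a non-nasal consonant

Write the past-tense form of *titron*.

titronka

*titron*: final consonant = /n/, a nasal → -ka → *titronka*.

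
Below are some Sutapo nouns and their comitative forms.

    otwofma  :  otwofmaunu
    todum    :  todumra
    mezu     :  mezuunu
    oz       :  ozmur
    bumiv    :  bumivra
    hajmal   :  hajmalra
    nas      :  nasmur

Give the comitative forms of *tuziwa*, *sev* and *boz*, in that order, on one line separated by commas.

The suffix is conditioned by the final sound: -mur when the stem ends in a sibilant (*oz*, *nas*); -ra when the stem ends in a non-sibilant consonant (*todum*, *bumiv*, *hajmal*); -unu when the stem ends in a vowel (*otwofma*, *mezu*).
The final sound of *tuziwa* is /a/, which is a vowel, so the suffix is -unu, giving *tuziwaunu*.
The final sound of *sev* is /v/, which is a non-sibilant consonant, so the suffix is -ra, giving *sevra*.
*boz* — final sound /z/ (a sibilant) → -mur → *bozmur*.

tuziwaunu, sevra, bozmur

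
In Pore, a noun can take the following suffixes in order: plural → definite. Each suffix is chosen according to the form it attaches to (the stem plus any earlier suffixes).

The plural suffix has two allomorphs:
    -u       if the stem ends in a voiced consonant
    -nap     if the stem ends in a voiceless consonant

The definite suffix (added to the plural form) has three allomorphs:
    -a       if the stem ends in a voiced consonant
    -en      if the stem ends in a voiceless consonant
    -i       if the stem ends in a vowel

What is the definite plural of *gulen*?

*gulen*: final consonant = /n/, voiced → -u → *gulenu*.
Since the final sound of the plural form *gulenu* is /u/ (a vowel), it takes -i, giving *gulenui*.

gulenui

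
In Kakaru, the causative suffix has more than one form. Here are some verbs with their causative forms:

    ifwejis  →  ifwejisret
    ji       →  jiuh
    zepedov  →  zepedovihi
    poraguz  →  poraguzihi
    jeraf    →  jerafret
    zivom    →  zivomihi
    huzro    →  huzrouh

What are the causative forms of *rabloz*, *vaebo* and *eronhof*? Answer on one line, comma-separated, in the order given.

rablozihi, vaebouh, eronhofret

The suffix is conditioned by the final sound: -ret when the stem ends in a voiceless consonant (*ifwejis*, *jeraf*); -ihi when the stem ends in a voiced consonant (*zepedov*, *poraguz*, *zivom*); -uh when the stem ends in a vowel (*ji*, *huzro*).
The final sound of *rabloz* is /z/, which is a voiced consonant, so the suffix is -ihi, giving *rablozihi*.
Since the final sound of *vaebo* is /o/ (a vowel), it takes -uh, giving *vaebouh*.
*eronhof* — final sound /f/ (a voiceless consonant) → -ret → *eronhofret*.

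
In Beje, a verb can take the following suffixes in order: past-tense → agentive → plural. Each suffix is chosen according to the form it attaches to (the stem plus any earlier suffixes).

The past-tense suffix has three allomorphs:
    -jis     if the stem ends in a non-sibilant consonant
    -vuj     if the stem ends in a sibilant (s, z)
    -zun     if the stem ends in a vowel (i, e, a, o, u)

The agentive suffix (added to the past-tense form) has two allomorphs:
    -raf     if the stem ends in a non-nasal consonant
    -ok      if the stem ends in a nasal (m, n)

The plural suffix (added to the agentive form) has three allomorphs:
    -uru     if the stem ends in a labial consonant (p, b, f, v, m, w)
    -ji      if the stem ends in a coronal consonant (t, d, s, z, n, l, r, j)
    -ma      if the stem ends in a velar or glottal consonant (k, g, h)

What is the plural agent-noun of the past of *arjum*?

Since the final sound of *arjum* is /m/ (a non-sibilant consonant), it takes -jis, giving *arjumjis*.
The final consonant of the past-tense form *arjumjis* is /s/, which is non-nasal, so the agentive suffix is -raf, giving *arjumjisraf*.
Since the final consonant of the agentive form *arjumjisraf* is /f/ (labial), it takes -uru, giving *arjumjisrafuru*.

arjumjisrafuru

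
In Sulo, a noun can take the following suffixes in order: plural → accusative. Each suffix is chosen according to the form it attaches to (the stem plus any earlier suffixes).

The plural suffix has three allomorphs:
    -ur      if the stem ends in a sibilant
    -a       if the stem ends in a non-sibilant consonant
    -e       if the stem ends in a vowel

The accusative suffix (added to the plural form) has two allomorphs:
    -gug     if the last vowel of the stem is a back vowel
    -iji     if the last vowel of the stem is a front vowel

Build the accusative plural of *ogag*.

ogagagug

*ogag*: final sound = /g/, a non-sibilant consonant → -a → *ogaga*.
The plural form *ogaga*: last vowel = /a/, a back vowel → -gug → *ogagagug*.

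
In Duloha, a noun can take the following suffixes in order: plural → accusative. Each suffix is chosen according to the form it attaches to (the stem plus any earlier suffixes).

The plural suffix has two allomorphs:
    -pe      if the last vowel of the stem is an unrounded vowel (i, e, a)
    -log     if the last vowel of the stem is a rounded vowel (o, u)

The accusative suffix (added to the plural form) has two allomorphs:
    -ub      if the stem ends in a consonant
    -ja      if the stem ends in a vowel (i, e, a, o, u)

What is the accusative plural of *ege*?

The last vowel of *ege* is /e/, which is an unrounded vowel, so the plural suffix is -pe, giving *egepe*.
The final sound of the plural form *egepe* is /e/, which is a vowel, so the accusative suffix is -ja, giving *egepeja*.

egepeja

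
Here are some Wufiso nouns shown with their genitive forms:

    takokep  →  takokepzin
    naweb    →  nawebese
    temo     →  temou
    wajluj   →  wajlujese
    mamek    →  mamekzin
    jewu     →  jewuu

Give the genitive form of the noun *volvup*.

The suffix is conditioned by the final sound: -zin when the stem ends in a voiceless consonant (*takokep*, *mamek*); -ese when the stem ends in a voiced consonant (*naweb*, *wajluj*); -u when the stem ends in a vowel (*temo*, *jewu*).
Since the final sound of *volvup* is /p/ (a voiceless consonant), it takes -zin, giving *volvupzin*.

volvupzin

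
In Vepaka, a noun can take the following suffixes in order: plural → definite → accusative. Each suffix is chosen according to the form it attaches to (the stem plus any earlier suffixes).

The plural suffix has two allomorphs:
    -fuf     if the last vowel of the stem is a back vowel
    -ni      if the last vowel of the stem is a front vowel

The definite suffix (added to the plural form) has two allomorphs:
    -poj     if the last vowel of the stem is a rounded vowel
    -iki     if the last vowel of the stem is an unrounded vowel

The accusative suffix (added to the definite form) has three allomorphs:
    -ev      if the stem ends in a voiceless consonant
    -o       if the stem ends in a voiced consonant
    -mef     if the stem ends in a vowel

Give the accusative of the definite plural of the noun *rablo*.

*rablo* — last vowel /o/ (a back vowel) → -fuf → *rablofuf*.
Since the last vowel of the plural form *rablofuf* is /u/ (a rounded vowel), it takes -poj, giving *rablofufpoj*.
The final sound of the definite form *rablofufpoj* is /j/, which is a voiced consonant, so the accusative suffix is -o, giving *rablofufpojo*.

rablofufpojo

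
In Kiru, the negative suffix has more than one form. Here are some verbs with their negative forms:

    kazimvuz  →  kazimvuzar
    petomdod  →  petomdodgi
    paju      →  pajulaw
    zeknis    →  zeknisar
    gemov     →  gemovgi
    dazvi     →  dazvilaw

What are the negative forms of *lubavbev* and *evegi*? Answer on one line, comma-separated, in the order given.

The alternation tracks the final sound of the stem — -ar when the stem ends in a sibilant (*kazimvuz*, *zeknis*); -gi when the stem ends in a non-sibilant consonant (*petomdod*, *gemov*); -law when the stem ends in a vowel (*paju*, *dazvi*).
The final sound of *lubavbev* is /v/, which is a non-sibilant consonant, so the suffix is -gi, giving *lubavbevgi*.
The final sound of *evegi* is /i/, which is a vowel, so the suffix is -law, giving *evegilaw*.

lubavbevgi, evegilaw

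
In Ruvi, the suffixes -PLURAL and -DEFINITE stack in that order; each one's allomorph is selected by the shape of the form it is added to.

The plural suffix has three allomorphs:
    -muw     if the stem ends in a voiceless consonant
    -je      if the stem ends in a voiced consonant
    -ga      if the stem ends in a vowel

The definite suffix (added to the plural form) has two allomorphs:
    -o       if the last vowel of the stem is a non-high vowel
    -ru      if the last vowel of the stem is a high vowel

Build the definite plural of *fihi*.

Since the final sound of *fihi* is /i/ (a vowel), it takes -ga, giving *fihiga*.
The plural form *fihiga* — last vowel /a/ (a non-high vowel) → -o → *fihigao*.

fihigao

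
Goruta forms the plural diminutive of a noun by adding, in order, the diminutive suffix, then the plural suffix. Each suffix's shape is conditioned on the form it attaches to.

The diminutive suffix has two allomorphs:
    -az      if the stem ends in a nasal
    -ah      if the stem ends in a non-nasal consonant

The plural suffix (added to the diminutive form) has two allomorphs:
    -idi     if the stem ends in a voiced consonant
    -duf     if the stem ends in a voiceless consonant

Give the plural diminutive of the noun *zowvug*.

zowvugahduf

Since the final consonant of *zowvug* is /g/ (non-nasal), it takes -ah, giving *zowvugah*.
Since the final consonant of the diminutive form *zowvugah* is /h/ (voiceless), it takes -duf, giving *zowvugahduf*.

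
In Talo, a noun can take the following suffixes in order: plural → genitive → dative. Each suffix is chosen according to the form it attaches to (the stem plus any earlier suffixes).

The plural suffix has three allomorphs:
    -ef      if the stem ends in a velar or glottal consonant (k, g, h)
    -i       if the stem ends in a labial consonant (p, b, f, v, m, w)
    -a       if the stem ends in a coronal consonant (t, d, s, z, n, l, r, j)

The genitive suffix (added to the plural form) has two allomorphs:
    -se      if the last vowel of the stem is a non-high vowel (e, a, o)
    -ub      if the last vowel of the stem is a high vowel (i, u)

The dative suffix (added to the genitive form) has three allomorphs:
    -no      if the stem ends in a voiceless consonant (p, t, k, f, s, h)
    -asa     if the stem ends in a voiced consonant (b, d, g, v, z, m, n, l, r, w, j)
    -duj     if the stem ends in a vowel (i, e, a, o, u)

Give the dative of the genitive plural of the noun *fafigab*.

*fafigab*: final consonant = /b/, labial → -i → *fafigabi*.
The plural form *fafigabi*: last vowel = /i/, a high vowel → -ub → *fafigabiub*.
The final sound of the genitive form *fafigabiub* is /b/, which is a voiced consonant, so the dative suffix is -asa, giving *fafigabiubasa*.

fafigabiubasa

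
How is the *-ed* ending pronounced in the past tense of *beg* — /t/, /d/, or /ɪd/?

The stem *beg* ends in a voiced sound other than /d/.
The -ed suffix is realized as /ɪd/ after /t, d/; as /t/ after other voiceless consonants; and as /d/ after other voiced sounds.
So -ed on *beg* is pronounced /d/.

/d/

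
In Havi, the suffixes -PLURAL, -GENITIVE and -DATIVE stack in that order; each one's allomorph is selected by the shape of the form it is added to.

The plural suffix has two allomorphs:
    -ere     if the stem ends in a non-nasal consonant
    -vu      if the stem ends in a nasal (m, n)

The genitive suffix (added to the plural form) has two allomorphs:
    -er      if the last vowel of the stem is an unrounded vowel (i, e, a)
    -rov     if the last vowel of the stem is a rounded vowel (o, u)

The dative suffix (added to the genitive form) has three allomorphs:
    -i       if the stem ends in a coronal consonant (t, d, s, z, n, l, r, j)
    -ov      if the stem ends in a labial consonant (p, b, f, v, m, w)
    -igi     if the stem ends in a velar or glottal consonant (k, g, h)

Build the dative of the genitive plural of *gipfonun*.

*gipfonun*: final consonant = /n/, a nasal → -vu → *gipfonunvu*.
The last vowel of the plural form *gipfonunvu* is /u/, which is a rounded vowel, so the genitive suffix is -rov, giving *gipfonunvurov*.
The genitive form *gipfonunvurov*: final consonant = /v/, labial → -ov → *gipfonunvurovov*.

gipfonunvurovov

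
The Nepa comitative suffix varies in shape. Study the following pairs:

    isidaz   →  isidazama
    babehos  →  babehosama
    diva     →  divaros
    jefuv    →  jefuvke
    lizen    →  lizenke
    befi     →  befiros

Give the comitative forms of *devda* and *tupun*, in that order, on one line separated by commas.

devdaros, tupunke

The alternation tracks the final sound of the stem — -ama when the stem ends in a sibilant (*isidaz*, *babehos*); -ke when the stem ends in a non-sibilant consonant (*jefuv*, *lizen*); -ros when the stem ends in a vowel (*diva*, *befi*).
The final sound of *devda* is /a/, which is a vowel, so the suffix is -ros, giving *devdaros*.
*tupun* — final sound /n/ (a non-sibilant consonant) → -ke → *tupunke*.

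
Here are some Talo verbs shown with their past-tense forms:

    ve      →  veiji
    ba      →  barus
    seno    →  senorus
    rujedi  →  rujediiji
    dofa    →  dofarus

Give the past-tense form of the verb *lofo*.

loforus

The pattern is front/back vowel harmony: -iji when the last vowel of the stem is a front vowel (*ve*, *rujedi*); -rus when the last vowel of the stem is a back vowel (*ba*, *seno*, *dofa*).
The last vowel of *lofo* is /o/, which is a back vowel, so the suffix is -rus, giving *loforus*.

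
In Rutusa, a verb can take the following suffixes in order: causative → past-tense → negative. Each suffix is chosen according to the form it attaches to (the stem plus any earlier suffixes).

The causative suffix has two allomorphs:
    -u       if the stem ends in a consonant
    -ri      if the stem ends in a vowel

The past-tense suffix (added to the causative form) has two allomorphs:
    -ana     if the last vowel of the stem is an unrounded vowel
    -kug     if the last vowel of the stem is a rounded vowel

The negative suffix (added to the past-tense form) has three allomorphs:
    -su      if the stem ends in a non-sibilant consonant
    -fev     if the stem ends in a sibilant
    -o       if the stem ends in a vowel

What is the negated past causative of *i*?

irianao

The final sound of *i* is /i/, which is a vowel, so the causative suffix is -ri, giving *iri*.
The causative form *iri*: last vowel = /i/, an unrounded vowel → -ana → *iriana*.
Since the final sound of the past-tense form *iriana* is /a/ (a vowel), it takes -o, giving *irianao*.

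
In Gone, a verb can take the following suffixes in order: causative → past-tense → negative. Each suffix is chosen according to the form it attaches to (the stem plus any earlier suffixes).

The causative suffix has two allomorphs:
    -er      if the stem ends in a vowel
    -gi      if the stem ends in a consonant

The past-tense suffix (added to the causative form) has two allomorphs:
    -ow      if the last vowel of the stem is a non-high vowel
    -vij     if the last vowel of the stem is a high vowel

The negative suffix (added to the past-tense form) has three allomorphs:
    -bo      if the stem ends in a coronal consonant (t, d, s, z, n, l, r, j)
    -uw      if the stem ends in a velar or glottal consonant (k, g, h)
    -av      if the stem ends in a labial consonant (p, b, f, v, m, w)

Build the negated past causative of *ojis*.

ojisgivijbo

*ojis*: final sound = /s/, a consonant → -gi → *ojisgi*.
The last vowel of the causative form *ojisgi* is /i/, which is a high vowel, so the past-tense suffix is -vij, giving *ojisgivij*.
Since the final consonant of the past-tense form *ojisgivij* is /j/ (coronal), it takes -bo, giving *ojisgivijbo*.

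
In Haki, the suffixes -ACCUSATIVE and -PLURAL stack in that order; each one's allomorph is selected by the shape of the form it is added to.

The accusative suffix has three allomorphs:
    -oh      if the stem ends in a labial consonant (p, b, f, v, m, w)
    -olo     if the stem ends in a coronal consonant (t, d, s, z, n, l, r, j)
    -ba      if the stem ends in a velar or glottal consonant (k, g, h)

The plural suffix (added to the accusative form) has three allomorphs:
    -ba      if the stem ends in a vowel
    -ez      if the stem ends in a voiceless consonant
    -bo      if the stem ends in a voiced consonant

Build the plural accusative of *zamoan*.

*zamoan* — final consonant /n/ (coronal) → -olo → *zamoanolo*.
Since the final sound of the accusative form *zamoanolo* is /o/ (a vowel), it takes -ba, giving *zamoanoloba*.

zamoanoloba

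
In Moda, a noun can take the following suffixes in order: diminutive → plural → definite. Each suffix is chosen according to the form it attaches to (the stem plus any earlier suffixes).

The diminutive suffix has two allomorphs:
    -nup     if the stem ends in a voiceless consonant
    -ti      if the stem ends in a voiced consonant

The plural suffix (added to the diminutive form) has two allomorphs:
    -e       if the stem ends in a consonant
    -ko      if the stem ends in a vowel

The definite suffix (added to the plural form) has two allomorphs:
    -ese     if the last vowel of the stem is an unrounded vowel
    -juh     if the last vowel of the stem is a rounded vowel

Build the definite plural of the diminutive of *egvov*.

egvovtikojuh

*egvov* — final consonant /v/ (voiced) → -ti → *egvovti*.
The final sound of the diminutive form *egvovti* is /i/, which is a vowel, so the plural suffix is -ko, giving *egvovtiko*.
The plural form *egvovtiko* — last vowel /o/ (a rounded vowel) → -juh → *egvovtikojuh*.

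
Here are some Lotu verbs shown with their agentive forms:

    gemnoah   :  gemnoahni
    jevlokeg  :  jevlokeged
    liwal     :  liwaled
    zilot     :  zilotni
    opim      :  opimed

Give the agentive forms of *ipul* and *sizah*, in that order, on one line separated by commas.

ipuled, sizahni

The pattern is voicing of the final consonant: -ni when the stem ends in a voiceless consonant (*gemnoah*, *zilot*); -ed when the stem ends in a voiced consonant (*jevlokeg*, *liwal*, *opim*).
*ipul*: final consonant = /l/, voiced → -ed → *ipuled*.
*sizah*: final consonant = /h/, voiceless → -ni → *sizahni*.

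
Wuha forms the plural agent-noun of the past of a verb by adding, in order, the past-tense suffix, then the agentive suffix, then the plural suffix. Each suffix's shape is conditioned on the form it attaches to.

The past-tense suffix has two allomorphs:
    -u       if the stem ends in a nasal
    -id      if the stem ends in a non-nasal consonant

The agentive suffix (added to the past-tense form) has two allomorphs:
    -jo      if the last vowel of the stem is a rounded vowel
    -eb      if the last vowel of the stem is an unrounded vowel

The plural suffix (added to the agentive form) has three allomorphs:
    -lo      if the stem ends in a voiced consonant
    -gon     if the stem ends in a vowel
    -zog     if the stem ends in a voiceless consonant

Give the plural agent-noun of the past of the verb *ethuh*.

The final consonant of *ethuh* is /h/, which is non-nasal, so the past-tense suffix is -id, giving *ethuhid*.
The past-tense form *ethuhid* — last vowel /i/ (an unrounded vowel) → -eb → *ethuhideb*.
The agentive form *ethuhideb*: final sound = /b/, a voiced consonant → -lo → *ethuhideblo*.

ethuhideblo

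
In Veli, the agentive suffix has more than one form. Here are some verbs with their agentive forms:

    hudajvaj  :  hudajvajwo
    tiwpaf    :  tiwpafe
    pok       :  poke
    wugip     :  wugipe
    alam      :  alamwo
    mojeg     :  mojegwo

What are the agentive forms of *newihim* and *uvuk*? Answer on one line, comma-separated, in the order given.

The suffix is conditioned by the final consonant: -e when the stem ends in a voiceless consonant (*tiwpaf*, *pok*, *wugip*); -wo when the stem ends in a voiced consonant (*hudajvaj*, *alam*, *mojeg*).
*newihim*: final consonant = /m/, voiced → -wo → *newihimwo*.
Since the final consonant of *uvuk* is /k/ (voiceless), it takes -e, giving *uvuke*.

newihimwo, uvuke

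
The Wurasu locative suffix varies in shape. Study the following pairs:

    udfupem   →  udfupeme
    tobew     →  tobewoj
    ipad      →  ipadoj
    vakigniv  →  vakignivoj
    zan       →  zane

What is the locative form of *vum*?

The suffix is conditioned by the final consonant: -e when the stem ends in a nasal (*udfupem*, *zan*); -oj when the stem ends in a non-nasal consonant (*tobew*, *ipad*, *vakigniv*).
Since the final consonant of *vum* is /m/ (a nasal), it takes -e, giving *vume*.

vume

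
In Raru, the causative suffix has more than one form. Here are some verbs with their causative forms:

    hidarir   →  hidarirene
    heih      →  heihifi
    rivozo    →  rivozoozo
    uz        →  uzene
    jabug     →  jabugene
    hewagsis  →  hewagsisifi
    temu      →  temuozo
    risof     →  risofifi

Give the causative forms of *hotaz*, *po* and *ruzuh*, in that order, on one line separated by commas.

hotazene, poozo, ruzuhifi

The pattern is voicing of the final sound: -ifi when the stem ends in a voiceless consonant (*heih*, *hewagsis*, *risof*); -ene when the stem ends in a voiced consonant (*hidarir*, *uz*, *jabug*); -ozo when the stem ends in a vowel (*rivozo*, *temu*).
The final sound of *hotaz* is /z/, which is a voiced consonant, so the suffix is -ene, giving *hotazene*.
*po* — final sound /o/ (a vowel) → -ozo → *poozo*.
The final sound of *ruzuh* is /h/, which is a voiceless consonant, so the suffix is -ifi, giving *ruzuhifi*.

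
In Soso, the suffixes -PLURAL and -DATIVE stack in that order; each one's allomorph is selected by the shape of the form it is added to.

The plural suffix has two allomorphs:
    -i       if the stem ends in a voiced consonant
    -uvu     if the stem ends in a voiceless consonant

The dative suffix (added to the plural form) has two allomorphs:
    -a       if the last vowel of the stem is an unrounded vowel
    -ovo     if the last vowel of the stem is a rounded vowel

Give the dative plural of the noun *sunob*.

The final consonant of *sunob* is /b/, which is voiced, so the plural suffix is -i, giving *sunobi*.
The plural form *sunobi* — last vowel /i/ (an unrounded vowel) → -a → *sunobia*.

sunobia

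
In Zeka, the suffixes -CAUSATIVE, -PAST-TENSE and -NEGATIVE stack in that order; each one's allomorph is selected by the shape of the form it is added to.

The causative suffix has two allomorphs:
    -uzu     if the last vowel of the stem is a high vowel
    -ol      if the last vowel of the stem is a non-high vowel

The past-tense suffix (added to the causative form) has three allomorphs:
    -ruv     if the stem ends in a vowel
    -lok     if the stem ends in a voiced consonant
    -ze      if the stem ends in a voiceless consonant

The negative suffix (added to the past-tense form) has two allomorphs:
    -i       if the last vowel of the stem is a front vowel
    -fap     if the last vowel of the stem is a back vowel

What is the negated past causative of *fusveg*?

*fusveg* — last vowel /e/ (a non-high vowel) → -ol → *fusvegol*.
Since the final sound of the causative form *fusvegol* is /l/ (a voiced consonant), it takes -lok, giving *fusvegollok*.
The past-tense form *fusvegollok* — last vowel /o/ (a back vowel) → -fap → *fusvegollokfap*.

fusvegollokfap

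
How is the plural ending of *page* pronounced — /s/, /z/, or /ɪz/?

The stem *page* ends in a sibilant (/s, z, ʃ, ʒ, tʃ, dʒ/).
The plural suffix surfaces as /ɪz/ after sibilants, /s/ after other voiceless consonants, and /z/ after other voiced sounds.
So the plural -s on *page* is pronounced /ɪz/.

/ɪz/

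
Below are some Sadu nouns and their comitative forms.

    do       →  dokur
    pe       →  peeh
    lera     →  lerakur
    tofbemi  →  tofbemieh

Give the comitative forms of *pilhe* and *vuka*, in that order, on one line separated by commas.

pilheeh, vukakur

Looking at the last vowel of each stem: -eh when the last vowel of the stem is a front vowel (*pe*, *tofbemi*); -kur when the last vowel of the stem is a back vowel (*do*, *lera*).
The last vowel of *pilhe* is /e/, which is a front vowel, so the suffix is -eh, giving *pilheeh*.
Since the last vowel of *vuka* is /a/ (a back vowel), it takes -kur, giving *vukakur*.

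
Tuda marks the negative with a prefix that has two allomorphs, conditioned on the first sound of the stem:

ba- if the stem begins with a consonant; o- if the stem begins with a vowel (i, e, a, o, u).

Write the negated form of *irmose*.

Since the first sound of *irmose* is /i/ (a vowel), it takes o-, giving *oirmose*.

oirmose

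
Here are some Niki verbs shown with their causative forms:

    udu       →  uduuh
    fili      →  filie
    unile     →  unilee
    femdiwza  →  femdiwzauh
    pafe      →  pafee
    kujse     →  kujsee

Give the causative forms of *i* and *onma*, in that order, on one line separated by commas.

The alternation tracks the last vowel of the stem — -e when the last vowel of the stem is a front vowel (*fili*, *unile*, *pafe*, *kujse*); -uh when the last vowel of the stem is a back vowel (*udu*, *femdiwza*).
*i*: last vowel = /i/, a front vowel → -e → *ie*.
*onma*: last vowel = /a/, a back vowel → -uh → *onmauh*.

ie, onmauh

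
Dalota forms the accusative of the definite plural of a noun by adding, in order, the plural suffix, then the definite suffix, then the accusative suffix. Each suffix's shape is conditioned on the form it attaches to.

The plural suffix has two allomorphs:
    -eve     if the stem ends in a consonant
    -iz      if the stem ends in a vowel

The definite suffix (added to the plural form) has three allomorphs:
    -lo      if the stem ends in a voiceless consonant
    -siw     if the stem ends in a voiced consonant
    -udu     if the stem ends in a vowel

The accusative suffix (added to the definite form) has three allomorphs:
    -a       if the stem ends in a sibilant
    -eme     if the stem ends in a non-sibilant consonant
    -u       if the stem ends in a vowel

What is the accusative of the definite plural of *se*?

seizsiweme

*se* — final sound /e/ (a vowel) → -iz → *seiz*.
The plural form *seiz* — final sound /z/ (a voiced consonant) → -siw → *seizsiw*.
Since the final sound of the definite form *seizsiw* is /w/ (a non-sibilant consonant), it takes -eme, giving *seizsiweme*.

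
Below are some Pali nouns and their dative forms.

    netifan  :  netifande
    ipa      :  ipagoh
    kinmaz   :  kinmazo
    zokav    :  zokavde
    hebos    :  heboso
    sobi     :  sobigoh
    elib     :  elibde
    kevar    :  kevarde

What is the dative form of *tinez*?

tinezo

Looking at the final sound of each stem: -o when the stem ends in a sibilant (*kinmaz*, *hebos*); -de when the stem ends in a non-sibilant consonant (*netifan*, *zokav*, *elib*, *kevar*); -goh when the stem ends in a vowel (*ipa*, *sobi*).
Since the final sound of *tinez* is /z/ (a sibilant), it takes -o, giving *tinezo*.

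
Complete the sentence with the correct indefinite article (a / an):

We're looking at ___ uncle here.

an

The indefinite article is chosen by the initial *sound* of the following word, not its spelling.
*uncle* begins with the sound /ʌ/ (u pronounced /ʌ/) — a vowel sound.
So the article is *an*: We're looking at an uncle here.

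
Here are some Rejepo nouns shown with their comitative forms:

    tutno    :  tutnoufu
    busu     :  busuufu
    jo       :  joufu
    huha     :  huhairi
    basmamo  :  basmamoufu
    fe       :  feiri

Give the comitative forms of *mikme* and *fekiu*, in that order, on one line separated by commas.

mikmeiri, fekiuufu

The pattern is rounding harmony: -ufu when the last vowel of the stem is a rounded vowel (*tutno*, *busu*, *jo*, *basmamo*); -iri when the last vowel of the stem is an unrounded vowel (*huha*, *fe*).
The last vowel of *mikme* is /e/, which is an unrounded vowel, so the suffix is -iri, giving *mikmeiri*.
*fekiu* — last vowel /u/ (a rounded vowel) → -ufu → *fekiuufu*.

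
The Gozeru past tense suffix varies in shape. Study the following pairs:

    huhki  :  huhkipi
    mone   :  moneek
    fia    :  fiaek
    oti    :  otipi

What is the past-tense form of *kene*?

keneek

The pattern is height harmony: -pi when the last vowel of the stem is a high vowel (*huhki*, *oti*); -ek when the last vowel of the stem is a non-high vowel (*mone*, *fia*).
Since the last vowel of *kene* is /e/ (a non-high vowel), it takes -ek, giving *keneek*.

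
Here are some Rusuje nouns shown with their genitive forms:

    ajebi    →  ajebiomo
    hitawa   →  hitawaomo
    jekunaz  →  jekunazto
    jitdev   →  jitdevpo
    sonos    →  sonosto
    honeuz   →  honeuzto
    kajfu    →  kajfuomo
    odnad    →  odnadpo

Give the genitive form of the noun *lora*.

loraomo

The pattern is sibilance of the final sound: -to when the stem ends in a sibilant (*jekunaz*, *sonos*, *honeuz*); -po when the stem ends in a non-sibilant consonant (*jitdev*, *odnad*); -omo when the stem ends in a vowel (*ajebi*, *hitawa*, *kajfu*).
Since the final sound of *lora* is /a/ (a vowel), it takes -omo, giving *loraomo*.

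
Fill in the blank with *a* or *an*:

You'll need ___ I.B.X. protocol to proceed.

an

The indefinite article is chosen by the initial *sound* of the following word, not its spelling.
The initialism *I.B.X.* is read letter by letter; the first letter, I, is pronounced /aɪ/, which begins with a vowel sound.
So the article is *an*: You'll need an I.B.X. protocol to proceed.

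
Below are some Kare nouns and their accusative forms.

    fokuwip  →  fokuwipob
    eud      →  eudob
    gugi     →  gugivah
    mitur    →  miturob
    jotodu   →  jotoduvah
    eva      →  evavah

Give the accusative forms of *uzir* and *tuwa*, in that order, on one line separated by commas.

The suffix is conditioned by the final sound: -ob when the stem ends in a consonant (*fokuwip*, *eud*, *mitur*); -vah when the stem ends in a vowel (*gugi*, *jotodu*, *eva*).
The final sound of *uzir* is /r/, which is a consonant, so the suffix is -ob, giving *uzirob*.
Since the final sound of *tuwa* is /a/ (a vowel), it takes -vah, giving *tuwavah*.

uzirob, tuwavah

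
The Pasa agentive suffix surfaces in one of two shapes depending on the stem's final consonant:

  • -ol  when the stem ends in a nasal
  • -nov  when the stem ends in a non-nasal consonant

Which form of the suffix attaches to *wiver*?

-nov

The final consonant of *wiver* is /r/, which is non-nasal, so the suffix is -nov.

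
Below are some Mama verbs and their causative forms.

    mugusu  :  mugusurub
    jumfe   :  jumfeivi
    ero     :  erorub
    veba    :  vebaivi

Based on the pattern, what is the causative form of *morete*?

moreteivi

The alternation tracks the last vowel of the stem — -rub when the last vowel of the stem is a rounded vowel (*mugusu*, *ero*); -ivi when the last vowel of the stem is an unrounded vowel (*jumfe*, *veba*).
Since the last vowel of *morete* is /e/ (an unrounded vowel), it takes -ivi, giving *moreteivi*.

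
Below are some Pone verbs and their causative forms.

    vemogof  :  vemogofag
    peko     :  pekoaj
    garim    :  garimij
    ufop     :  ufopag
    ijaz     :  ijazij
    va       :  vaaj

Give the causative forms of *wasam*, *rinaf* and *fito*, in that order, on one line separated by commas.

The suffix is conditioned by the final sound: -ag when the stem ends in a voiceless consonant (*vemogof*, *ufop*); -ij when the stem ends in a voiced consonant (*garim*, *ijaz*); -aj when the stem ends in a vowel (*peko*, *va*).
The final sound of *wasam* is /m/, which is a voiced consonant, so the suffix is -ij, giving *wasamij*.
Since the final sound of *rinaf* is /f/ (a voiceless consonant), it takes -ag, giving *rinafag*.
Since the final sound of *fito* is /o/ (a vowel), it takes -aj, giving *fitoaj*.

wasamij, rinafag, fitoaj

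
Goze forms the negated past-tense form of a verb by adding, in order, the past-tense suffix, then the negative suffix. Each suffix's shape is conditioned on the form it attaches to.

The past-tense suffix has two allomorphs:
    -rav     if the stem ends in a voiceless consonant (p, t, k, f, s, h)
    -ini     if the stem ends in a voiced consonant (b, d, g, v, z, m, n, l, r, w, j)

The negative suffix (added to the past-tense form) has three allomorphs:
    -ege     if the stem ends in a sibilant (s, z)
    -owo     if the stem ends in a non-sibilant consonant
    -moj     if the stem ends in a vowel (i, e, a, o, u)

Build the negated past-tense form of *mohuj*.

The final consonant of *mohuj* is /j/, which is voiced, so the past-tense suffix is -ini, giving *mohujini*.
The past-tense form *mohujini*: final sound = /i/, a vowel → -moj → *mohujinimoj*.

mohujinimoj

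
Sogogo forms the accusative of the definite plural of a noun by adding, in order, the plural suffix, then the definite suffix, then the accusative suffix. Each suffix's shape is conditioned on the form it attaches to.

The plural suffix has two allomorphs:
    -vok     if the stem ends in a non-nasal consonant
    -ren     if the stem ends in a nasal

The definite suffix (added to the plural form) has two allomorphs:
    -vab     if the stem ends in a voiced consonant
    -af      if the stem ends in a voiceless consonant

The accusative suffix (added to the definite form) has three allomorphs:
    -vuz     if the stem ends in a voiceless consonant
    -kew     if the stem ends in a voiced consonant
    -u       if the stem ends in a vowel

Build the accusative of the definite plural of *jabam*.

The final consonant of *jabam* is /m/, which is a nasal, so the plural suffix is -ren, giving *jabamren*.
The plural form *jabamren*: final consonant = /n/, voiced → -vab → *jabamrenvab*.
The definite form *jabamrenvab*: final sound = /b/, a voiced consonant → -kew → *jabamrenvabkew*.

jabamrenvabkew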